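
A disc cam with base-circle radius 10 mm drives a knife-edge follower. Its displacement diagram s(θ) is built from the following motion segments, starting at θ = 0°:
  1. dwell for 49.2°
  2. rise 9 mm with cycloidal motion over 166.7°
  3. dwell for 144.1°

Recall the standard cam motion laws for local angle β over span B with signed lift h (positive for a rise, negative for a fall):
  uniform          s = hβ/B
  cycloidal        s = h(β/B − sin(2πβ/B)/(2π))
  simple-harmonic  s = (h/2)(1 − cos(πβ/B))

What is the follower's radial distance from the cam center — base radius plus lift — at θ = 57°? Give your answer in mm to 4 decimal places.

seg 1 [0°–49.2°] dwell: s stays 0.0000
seg 2 [49.2°–215.9°] cycloidal, h=9: θ=57° here. β=7.8, B=166.7. 9·(0.0468 − sin(2π·0.0468)/(2π)) = 0.0060 → s = 0.0060
radial distance = base radius + s = 10 + 0.0060 = 10.0060

10.0060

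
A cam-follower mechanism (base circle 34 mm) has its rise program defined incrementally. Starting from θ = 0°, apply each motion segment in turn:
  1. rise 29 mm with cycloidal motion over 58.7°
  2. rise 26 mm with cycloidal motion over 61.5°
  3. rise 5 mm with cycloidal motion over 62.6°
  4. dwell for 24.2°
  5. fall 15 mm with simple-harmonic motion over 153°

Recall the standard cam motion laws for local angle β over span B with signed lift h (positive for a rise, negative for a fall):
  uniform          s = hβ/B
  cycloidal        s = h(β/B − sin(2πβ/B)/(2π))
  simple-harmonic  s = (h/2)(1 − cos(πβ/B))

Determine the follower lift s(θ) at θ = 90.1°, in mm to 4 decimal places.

seg 1 [0°–58.7°] cycloidal, h=29: full span → s += 29 → s = 29.0000
seg 2 [58.7°–120.2°] cycloidal, h=26: θ=90.1° here. β=31.4, B=61.5. 26·(0.5106 − sin(2π·0.5106)/(2π)) = 13.5494 → s = 42.5494

42.5494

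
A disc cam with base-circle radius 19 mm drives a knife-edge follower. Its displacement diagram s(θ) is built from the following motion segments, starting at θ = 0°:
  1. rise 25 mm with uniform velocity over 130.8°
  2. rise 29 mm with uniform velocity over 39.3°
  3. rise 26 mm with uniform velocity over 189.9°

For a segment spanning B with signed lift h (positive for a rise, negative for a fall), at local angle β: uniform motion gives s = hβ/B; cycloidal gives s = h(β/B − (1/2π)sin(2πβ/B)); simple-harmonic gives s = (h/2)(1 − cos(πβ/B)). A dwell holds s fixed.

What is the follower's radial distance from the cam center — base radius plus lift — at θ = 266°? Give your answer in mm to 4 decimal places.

seg 1 [0°–130.8°] uniform, h=25: full span → s += 25 → s = 25.0000
seg 2 [130.8°–170.1°] uniform, h=29: full span → s += 29 → s = 54.0000
seg 3 [170.1°–360°] uniform, h=26: θ=266° here. β=95.9, B=189.9. 26·95.9/189.9 = 13.1301 → s = 67.1301
radial distance = base radius + s = 19 + 67.1301 = 86.1301

86.1301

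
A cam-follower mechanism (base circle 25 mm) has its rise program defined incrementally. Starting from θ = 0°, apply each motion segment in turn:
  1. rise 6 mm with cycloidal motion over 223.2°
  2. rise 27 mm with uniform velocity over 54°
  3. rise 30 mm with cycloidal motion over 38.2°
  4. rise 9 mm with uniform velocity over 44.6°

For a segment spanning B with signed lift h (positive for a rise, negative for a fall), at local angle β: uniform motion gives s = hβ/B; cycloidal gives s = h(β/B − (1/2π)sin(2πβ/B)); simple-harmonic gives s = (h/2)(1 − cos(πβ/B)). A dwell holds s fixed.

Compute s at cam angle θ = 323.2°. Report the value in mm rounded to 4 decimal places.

seg 1 [0°–223.2°] cycloidal, h=6: full span → s += 6 → s = 6.0000
seg 2 [223.2°–277.2°] uniform, h=27: full span → s += 27 → s = 33.0000
seg 3 [277.2°–315.4°] cycloidal, h=30: full span → s += 30 → s = 63.0000
seg 4 [315.4°–360°] uniform, h=9: θ=323.2° here. β=7.8, B=44.6. 9·7.8/44.6 = 1.5740 → s = 64.5740

64.5740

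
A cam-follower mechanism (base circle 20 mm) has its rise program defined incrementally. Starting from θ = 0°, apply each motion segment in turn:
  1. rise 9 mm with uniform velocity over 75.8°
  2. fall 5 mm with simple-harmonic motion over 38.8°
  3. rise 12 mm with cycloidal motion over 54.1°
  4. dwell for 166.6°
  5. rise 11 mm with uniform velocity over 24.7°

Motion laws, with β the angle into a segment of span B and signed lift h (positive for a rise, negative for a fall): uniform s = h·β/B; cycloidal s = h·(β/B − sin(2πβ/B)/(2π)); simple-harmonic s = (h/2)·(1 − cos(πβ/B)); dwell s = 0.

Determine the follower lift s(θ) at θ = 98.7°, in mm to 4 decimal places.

seg 1 [0°–75.8°] uniform, h=9: full span → s += 9 → s = 9.0000
seg 2 [75.8°–114.6°] simple-harmonic, h=-5: θ=98.7° here. β=22.9, B=38.8. -5/2·(1 − cos(π·0.5902)) = -3.1990 → s = 5.8010

5.8010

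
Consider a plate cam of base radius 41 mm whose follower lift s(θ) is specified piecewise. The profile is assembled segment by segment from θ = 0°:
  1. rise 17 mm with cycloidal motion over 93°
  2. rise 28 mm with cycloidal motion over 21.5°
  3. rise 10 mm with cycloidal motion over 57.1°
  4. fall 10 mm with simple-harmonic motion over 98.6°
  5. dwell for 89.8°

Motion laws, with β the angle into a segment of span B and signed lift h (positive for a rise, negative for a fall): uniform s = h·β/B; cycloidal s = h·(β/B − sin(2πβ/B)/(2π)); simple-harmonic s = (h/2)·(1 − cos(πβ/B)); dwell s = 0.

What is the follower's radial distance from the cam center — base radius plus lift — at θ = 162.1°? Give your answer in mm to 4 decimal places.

seg 1 [0°–93°] cycloidal, h=17: full span → s += 17 → s = 17.0000
seg 2 [93°–114.5°] cycloidal, h=28: full span → s += 28 → s = 45.0000
seg 3 [114.5°–171.6°] cycloidal, h=10: θ=162.1° here. β=47.6, B=57.1. 10·(0.8336 − sin(2π·0.8336)/(2π)) = 9.7131 → s = 54.7131
radial distance = base radius + s = 41 + 54.7131 = 95.7131

95.7131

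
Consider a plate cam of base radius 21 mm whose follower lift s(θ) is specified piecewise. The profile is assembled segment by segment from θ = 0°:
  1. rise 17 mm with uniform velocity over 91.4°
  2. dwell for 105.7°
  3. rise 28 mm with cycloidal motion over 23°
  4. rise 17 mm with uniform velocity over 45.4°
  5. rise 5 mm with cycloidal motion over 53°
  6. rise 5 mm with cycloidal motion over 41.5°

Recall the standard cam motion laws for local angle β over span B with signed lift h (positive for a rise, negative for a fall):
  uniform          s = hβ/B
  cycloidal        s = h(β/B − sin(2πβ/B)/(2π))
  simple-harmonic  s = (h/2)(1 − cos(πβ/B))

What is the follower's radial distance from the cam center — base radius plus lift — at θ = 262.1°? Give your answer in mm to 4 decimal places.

seg 1 [0°–91.4°] uniform, h=17: full span → s += 17 → s = 17.0000
seg 2 [91.4°–197.1°] dwell: s stays 17.0000
seg 3 [197.1°–220.1°] cycloidal, h=28: full span → s += 28 → s = 45.0000
seg 4 [220.1°–265.5°] uniform, h=17: θ=262.1° here. β=42, B=45.4. 17·42/45.4 = 15.7269 → s = 60.7269
radial distance = base radius + s = 21 + 60.7269 = 81.7269

81.7269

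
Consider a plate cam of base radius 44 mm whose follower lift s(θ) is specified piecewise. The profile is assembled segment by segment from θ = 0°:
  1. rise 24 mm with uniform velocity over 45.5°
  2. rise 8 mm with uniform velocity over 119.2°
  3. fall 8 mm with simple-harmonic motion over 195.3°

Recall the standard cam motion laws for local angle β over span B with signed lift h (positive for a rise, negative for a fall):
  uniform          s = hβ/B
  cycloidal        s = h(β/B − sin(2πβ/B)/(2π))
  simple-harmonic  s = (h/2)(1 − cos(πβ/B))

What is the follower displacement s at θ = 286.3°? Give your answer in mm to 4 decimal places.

seg 1 [0°–45.5°] uniform, h=24: full span → s += 24 → s = 24.0000
seg 2 [45.5°–164.7°] uniform, h=8: full span → s += 8 → s = 32.0000
seg 3 [164.7°–360°] simple-harmonic, h=-8: θ=286.3° here. β=121.6, B=195.3. -8/2·(1 − cos(π·0.6226)) = -5.5032 → s = 26.4968

26.4968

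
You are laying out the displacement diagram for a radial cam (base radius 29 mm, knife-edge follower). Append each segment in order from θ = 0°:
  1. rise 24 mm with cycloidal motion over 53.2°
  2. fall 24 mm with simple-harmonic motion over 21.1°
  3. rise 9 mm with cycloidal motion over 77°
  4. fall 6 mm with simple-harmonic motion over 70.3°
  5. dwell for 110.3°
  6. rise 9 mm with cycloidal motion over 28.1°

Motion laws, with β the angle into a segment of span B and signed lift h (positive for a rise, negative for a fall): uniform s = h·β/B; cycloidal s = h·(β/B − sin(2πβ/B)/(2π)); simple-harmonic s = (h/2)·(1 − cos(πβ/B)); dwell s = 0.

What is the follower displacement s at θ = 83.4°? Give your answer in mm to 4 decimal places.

seg 1 [0°–53.2°] cycloidal, h=24: full span → s += 24 → s = 24.0000
seg 2 [53.2°–74.3°] simple-harmonic, h=-24: full span → s += -24 → s = 0.0000
seg 3 [74.3°–151.3°] cycloidal, h=9: θ=83.4° here. β=9.1, B=77. 9·(0.1182 − sin(2π·0.1182)/(2π)) = 0.0951 → s = 0.0951

0.0951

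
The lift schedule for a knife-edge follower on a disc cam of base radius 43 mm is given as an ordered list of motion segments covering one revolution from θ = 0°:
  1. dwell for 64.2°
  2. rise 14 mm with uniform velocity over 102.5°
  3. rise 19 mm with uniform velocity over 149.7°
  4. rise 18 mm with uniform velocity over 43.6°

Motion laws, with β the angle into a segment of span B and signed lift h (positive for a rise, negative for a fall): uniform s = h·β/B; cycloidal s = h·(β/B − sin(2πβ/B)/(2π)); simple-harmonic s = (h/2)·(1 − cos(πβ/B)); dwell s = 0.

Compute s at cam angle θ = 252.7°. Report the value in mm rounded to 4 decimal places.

seg 1 [0°–64.2°] dwell: s stays 0.0000
seg 2 [64.2°–166.7°] uniform, h=14: full span → s += 14 → s = 14.0000
seg 3 [166.7°–316.4°] uniform, h=19: θ=252.7° here. β=86, B=149.7. 19·86/149.7 = 10.9152 → s = 24.9152

24.9152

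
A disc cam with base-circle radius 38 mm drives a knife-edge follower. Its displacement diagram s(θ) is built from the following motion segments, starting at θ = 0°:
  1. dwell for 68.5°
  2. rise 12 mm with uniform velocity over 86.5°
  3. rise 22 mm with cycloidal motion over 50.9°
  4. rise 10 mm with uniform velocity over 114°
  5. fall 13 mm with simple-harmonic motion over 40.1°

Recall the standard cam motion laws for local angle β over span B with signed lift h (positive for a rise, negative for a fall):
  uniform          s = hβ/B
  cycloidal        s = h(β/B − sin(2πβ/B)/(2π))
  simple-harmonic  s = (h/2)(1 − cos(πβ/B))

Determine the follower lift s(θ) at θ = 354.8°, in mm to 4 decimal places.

seg 1 [0°–68.5°] dwell: s stays 0.0000
seg 2 [68.5°–155°] uniform, h=12: full span → s += 12 → s = 12.0000
seg 3 [155°–205.9°] cycloidal, h=22: full span → s += 22 → s = 34.0000
seg 4 [205.9°–319.9°] uniform, h=10: full span → s += 10 → s = 44.0000
seg 5 [319.9°–360°] simple-harmonic, h=-13: θ=354.8° here. β=34.9, B=40.1. -13/2·(1 − cos(π·0.8703)) = -12.4680 → s = 31.5320

31.5320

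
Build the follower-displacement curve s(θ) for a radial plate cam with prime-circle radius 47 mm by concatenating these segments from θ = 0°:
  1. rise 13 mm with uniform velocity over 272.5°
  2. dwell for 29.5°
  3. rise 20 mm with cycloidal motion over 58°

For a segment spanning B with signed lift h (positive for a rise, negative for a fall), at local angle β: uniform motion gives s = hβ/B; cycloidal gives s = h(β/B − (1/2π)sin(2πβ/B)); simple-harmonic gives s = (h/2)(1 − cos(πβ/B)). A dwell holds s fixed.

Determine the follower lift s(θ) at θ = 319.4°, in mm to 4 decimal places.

seg 1 [0°–272.5°] uniform, h=13: full span → s += 13 → s = 13.0000
seg 2 [272.5°–302°] dwell: s stays 13.0000
seg 3 [302°–360°] cycloidal, h=20: θ=319.4° here. β=17.4, B=58. 20·(0.3000 − sin(2π·0.3000)/(2π)) = 2.9727 → s = 15.9727

15.9727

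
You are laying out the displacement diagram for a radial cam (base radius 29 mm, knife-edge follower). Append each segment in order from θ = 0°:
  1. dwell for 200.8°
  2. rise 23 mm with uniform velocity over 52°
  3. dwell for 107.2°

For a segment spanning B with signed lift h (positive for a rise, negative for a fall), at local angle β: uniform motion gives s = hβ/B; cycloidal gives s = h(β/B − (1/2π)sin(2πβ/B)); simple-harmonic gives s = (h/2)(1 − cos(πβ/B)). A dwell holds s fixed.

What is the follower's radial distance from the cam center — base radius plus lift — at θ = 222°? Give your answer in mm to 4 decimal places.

seg 1 [0°–200.8°] dwell: s stays 0.0000
seg 2 [200.8°–252.8°] uniform, h=23: θ=222° here. β=21.2, B=52. 23·21.2/52 = 9.3769 → s = 9.3769
radial distance = base radius + s = 29 + 9.3769 = 38.3769

38.3769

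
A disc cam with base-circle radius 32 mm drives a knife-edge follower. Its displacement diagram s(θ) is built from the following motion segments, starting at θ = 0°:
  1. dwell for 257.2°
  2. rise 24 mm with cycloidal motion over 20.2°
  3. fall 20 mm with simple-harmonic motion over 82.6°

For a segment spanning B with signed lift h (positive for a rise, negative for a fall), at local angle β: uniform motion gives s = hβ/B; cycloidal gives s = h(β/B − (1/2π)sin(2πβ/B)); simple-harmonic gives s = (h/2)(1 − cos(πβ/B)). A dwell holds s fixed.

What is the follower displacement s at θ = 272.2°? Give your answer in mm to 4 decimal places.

seg 1 [0°–257.2°] dwell: s stays 0.0000
seg 2 [257.2°–277.4°] cycloidal, h=24: θ=272.2° here. β=15, B=20.2. 24·(0.7426 − sin(2π·0.7426)/(2π)) = 21.6373 → s = 21.6373

21.6373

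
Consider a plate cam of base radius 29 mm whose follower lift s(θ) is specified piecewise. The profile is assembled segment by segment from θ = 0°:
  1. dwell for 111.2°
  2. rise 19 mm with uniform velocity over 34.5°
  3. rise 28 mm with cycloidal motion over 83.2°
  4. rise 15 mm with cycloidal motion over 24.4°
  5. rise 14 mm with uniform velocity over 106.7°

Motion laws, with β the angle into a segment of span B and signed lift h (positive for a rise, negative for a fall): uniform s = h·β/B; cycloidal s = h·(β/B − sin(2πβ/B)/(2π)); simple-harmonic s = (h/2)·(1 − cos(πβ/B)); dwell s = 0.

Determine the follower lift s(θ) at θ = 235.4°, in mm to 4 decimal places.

seg 1 [0°–111.2°] dwell: s stays 0.0000
seg 2 [111.2°–145.7°] uniform, h=19: full span → s += 19 → s = 19.0000
seg 3 [145.7°–228.9°] cycloidal, h=28: full span → s += 28 → s = 47.0000
seg 4 [228.9°–253.3°] cycloidal, h=15: θ=235.4° here. β=6.5, B=24.4. 15·(0.2664 − sin(2π·0.2664)/(2π)) = 1.6212 → s = 48.6212

48.6212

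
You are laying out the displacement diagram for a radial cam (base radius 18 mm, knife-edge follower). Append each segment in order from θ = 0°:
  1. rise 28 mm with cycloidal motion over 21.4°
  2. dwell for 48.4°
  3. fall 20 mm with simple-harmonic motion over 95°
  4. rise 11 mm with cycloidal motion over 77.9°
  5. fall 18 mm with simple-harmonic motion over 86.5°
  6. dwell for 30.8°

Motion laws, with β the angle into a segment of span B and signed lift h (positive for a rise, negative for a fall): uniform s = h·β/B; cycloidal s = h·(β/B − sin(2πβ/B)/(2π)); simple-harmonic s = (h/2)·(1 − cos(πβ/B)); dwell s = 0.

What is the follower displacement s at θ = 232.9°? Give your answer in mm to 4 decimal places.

seg 1 [0°–21.4°] cycloidal, h=28: full span → s += 28 → s = 28.0000
seg 2 [21.4°–69.8°] dwell: s stays 28.0000
seg 3 [69.8°–164.8°] simple-harmonic, h=-20: full span → s += -20 → s = 8.0000
seg 4 [164.8°–242.7°] cycloidal, h=11: θ=232.9° here. β=68.1, B=77.9. 11·(0.8742 − sin(2π·0.8742)/(2π)) = 10.8603 → s = 18.8603

18.8603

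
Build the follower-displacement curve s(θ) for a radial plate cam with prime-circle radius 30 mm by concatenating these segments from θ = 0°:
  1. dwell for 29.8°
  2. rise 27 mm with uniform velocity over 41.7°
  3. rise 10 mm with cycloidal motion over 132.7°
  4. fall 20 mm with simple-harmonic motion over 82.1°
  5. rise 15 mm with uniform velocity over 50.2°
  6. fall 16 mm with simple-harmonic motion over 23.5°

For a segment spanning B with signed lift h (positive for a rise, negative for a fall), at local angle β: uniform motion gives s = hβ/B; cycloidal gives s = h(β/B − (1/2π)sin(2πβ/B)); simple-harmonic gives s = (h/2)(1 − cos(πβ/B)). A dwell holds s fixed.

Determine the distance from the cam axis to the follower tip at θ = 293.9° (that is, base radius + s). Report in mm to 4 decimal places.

seg 1 [0°–29.8°] dwell: s stays 0.0000
seg 2 [29.8°–71.5°] uniform, h=27: full span → s += 27 → s = 27.0000
seg 3 [71.5°–204.2°] cycloidal, h=10: full span → s += 10 → s = 37.0000
seg 4 [204.2°–286.3°] simple-harmonic, h=-20: full span → s += -20 → s = 17.0000
seg 5 [286.3°–336.5°] uniform, h=15: θ=293.9° here. β=7.6, B=50.2. 15·7.6/50.2 = 2.2709 → s = 19.2709
radial distance = base radius + s = 30 + 19.2709 = 49.2709

49.2709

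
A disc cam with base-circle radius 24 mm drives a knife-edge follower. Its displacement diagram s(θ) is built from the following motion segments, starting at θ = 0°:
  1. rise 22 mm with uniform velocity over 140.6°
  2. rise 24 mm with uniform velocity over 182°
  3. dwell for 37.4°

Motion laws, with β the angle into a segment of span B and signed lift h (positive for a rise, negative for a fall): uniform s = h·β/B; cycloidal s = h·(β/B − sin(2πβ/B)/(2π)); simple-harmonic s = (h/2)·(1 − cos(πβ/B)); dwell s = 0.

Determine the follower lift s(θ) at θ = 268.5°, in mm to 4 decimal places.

seg 1 [0°–140.6°] uniform, h=22: full span → s += 22 → s = 22.0000
seg 2 [140.6°–322.6°] uniform, h=24: θ=268.5° here. β=127.9, B=182. 24·127.9/182 = 16.8659 → s = 38.8659

38.8659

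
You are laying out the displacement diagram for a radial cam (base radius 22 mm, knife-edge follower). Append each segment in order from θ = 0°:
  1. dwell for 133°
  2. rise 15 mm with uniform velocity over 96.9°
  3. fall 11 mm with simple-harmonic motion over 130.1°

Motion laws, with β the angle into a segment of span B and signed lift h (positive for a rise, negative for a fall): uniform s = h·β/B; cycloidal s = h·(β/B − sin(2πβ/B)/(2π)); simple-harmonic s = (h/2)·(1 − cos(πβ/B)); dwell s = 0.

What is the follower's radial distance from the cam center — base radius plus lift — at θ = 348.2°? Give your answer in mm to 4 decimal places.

seg 1 [0°–133°] dwell: s stays 0.0000
seg 2 [133°–229.9°] uniform, h=15: full span → s += 15 → s = 15.0000
seg 3 [229.9°–360°] simple-harmonic, h=-11: θ=348.2° here. β=118.3, B=130.1. -11/2·(1 − cos(π·0.9093)) = -10.7782 → s = 4.2218
radial distance = base radius + s = 22 + 4.2218 = 26.2218

26.2218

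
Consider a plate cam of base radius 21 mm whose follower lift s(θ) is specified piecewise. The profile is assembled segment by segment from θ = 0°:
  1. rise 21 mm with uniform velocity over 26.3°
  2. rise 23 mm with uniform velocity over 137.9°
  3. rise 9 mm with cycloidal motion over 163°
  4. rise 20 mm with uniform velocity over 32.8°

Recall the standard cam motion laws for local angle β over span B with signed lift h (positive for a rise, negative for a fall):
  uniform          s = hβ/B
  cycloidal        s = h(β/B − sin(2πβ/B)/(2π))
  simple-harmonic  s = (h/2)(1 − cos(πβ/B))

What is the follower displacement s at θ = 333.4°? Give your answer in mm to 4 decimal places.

seg 1 [0°–26.3°] uniform, h=21: full span → s += 21 → s = 21.0000
seg 2 [26.3°–164.2°] uniform, h=23: full span → s += 23 → s = 44.0000
seg 3 [164.2°–327.2°] cycloidal, h=9: full span → s += 9 → s = 53.0000
seg 4 [327.2°–360°] uniform, h=20: θ=333.4° here. β=6.2, B=32.8. 20·6.2/32.8 = 3.7805 → s = 56.7805

56.7805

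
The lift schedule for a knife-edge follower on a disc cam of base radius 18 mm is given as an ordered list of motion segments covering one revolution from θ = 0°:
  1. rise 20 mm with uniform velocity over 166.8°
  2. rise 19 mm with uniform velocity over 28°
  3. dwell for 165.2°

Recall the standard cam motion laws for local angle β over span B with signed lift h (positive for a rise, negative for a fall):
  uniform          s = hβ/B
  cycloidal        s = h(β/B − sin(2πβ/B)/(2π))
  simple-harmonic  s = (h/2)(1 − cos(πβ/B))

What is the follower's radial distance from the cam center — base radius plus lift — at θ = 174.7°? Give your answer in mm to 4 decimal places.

seg 1 [0°–166.8°] uniform, h=20: full span → s += 20 → s = 20.0000
seg 2 [166.8°–194.8°] uniform, h=19: θ=174.7° here. β=7.9, B=28. 19·7.9/28 = 5.3607 → s = 25.3607
radial distance = base radius + s = 18 + 25.3607 = 43.3607

43.3607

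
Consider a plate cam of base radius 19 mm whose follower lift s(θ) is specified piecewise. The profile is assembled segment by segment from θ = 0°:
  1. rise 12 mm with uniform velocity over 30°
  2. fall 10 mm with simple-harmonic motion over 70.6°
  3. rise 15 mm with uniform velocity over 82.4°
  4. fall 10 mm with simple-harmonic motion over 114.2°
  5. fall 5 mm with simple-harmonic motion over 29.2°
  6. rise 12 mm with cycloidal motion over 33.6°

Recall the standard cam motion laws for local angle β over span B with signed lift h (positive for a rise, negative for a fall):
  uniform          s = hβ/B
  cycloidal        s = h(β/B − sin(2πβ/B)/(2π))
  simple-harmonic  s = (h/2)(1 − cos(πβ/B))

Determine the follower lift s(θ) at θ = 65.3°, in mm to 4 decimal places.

seg 1 [0°–30°] uniform, h=12: full span → s += 12 → s = 12.0000
seg 2 [30°–100.6°] simple-harmonic, h=-10: θ=65.3° here. β=35.3, B=70.6. -10/2·(1 − cos(π·0.5000)) = -5.0000 → s = 7.0000

7.0000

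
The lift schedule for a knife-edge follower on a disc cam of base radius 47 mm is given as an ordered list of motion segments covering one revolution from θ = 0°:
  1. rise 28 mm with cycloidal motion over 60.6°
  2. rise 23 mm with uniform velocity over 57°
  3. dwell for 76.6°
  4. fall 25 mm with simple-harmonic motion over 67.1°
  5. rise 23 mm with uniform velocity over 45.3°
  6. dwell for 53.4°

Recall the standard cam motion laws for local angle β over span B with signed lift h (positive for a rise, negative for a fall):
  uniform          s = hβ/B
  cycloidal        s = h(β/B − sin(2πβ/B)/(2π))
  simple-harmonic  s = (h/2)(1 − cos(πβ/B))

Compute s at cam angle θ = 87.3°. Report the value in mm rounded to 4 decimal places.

seg 1 [0°–60.6°] cycloidal, h=28: full span → s += 28 → s = 28.0000
seg 2 [60.6°–117.6°] uniform, h=23: θ=87.3° here. β=26.7, B=57. 23·26.7/57 = 10.7737 → s = 38.7737

38.7737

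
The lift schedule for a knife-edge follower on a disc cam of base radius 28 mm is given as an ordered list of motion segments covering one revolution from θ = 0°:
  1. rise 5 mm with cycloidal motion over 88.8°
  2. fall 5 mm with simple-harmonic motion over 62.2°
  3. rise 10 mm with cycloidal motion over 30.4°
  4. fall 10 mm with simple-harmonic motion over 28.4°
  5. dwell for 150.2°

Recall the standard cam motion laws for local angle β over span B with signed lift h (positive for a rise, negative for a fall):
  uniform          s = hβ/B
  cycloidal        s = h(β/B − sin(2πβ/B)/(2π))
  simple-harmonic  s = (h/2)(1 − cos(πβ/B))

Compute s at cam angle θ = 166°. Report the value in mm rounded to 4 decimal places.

seg 1 [0°–88.8°] cycloidal, h=5: full span → s += 5 → s = 5.0000
seg 2 [88.8°–151°] simple-harmonic, h=-5: full span → s += -5 → s = 0.0000
seg 3 [151°–181.4°] cycloidal, h=10: θ=166° here. β=15, B=30.4. 10·(0.4934 − sin(2π·0.4934)/(2π)) = 4.8684 → s = 4.8684

4.8684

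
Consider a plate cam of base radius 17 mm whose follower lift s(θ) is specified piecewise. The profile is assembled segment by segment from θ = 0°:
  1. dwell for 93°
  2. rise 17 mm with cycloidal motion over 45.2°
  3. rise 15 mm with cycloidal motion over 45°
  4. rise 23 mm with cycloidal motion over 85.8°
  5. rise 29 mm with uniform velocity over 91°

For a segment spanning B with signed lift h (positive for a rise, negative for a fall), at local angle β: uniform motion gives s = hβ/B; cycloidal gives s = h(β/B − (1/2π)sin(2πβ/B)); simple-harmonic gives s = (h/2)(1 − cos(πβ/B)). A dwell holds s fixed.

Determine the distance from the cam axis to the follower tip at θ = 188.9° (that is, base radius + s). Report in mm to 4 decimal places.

seg 1 [0°–93°] dwell: s stays 0.0000
seg 2 [93°–138.2°] cycloidal, h=17: full span → s += 17 → s = 17.0000
seg 3 [138.2°–183.2°] cycloidal, h=15: full span → s += 15 → s = 32.0000
seg 4 [183.2°–269°] cycloidal, h=23: θ=188.9° here. β=5.7, B=85.8. 23·(0.0664 − sin(2π·0.0664)/(2π)) = 0.0440 → s = 32.0440
radial distance = base radius + s = 17 + 32.0440 = 49.0440

49.0440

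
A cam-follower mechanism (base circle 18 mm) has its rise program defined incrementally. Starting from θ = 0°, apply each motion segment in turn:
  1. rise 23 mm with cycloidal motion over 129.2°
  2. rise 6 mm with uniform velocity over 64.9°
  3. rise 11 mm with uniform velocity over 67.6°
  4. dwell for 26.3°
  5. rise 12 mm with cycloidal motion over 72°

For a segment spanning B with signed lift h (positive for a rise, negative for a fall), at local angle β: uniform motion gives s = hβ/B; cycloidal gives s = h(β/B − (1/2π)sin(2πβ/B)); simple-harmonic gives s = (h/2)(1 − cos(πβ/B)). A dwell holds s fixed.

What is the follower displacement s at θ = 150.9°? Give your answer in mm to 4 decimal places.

seg 1 [0°–129.2°] cycloidal, h=23: full span → s += 23 → s = 23.0000
seg 2 [129.2°–194.1°] uniform, h=6: θ=150.9° here. β=21.7, B=64.9. 6·21.7/64.9 = 2.0062 → s = 25.0062

25.0062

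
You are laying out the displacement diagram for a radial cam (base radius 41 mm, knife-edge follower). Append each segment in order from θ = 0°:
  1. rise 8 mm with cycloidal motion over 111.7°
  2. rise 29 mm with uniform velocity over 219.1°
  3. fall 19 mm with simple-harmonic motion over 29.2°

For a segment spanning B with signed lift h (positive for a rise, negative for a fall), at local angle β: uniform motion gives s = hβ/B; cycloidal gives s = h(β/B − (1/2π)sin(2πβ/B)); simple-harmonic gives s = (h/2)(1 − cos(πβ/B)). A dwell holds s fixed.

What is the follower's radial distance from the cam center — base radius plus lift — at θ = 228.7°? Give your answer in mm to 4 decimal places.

seg 1 [0°–111.7°] cycloidal, h=8: full span → s += 8 → s = 8.0000
seg 2 [111.7°–330.8°] uniform, h=29: θ=228.7° here. β=117, B=219.1. 29·117/219.1 = 15.4861 → s = 23.4861
radial distance = base radius + s = 41 + 23.4861 = 64.4861

64.4861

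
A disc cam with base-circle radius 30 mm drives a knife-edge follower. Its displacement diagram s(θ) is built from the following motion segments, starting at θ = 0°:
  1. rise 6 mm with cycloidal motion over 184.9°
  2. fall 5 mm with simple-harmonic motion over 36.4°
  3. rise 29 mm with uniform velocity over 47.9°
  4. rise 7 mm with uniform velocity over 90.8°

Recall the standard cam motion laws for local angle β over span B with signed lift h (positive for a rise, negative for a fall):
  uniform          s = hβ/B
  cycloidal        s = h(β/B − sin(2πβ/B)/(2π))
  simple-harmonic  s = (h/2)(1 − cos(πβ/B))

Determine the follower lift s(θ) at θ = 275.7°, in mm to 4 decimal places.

seg 1 [0°–184.9°] cycloidal, h=6: full span → s += 6 → s = 6.0000
seg 2 [184.9°–221.3°] simple-harmonic, h=-5: full span → s += -5 → s = 1.0000
seg 3 [221.3°–269.2°] uniform, h=29: full span → s += 29 → s = 30.0000
seg 4 [269.2°–360°] uniform, h=7: θ=275.7° here. β=6.5, B=90.8. 7·6.5/90.8 = 0.5011 → s = 30.5011

30.5011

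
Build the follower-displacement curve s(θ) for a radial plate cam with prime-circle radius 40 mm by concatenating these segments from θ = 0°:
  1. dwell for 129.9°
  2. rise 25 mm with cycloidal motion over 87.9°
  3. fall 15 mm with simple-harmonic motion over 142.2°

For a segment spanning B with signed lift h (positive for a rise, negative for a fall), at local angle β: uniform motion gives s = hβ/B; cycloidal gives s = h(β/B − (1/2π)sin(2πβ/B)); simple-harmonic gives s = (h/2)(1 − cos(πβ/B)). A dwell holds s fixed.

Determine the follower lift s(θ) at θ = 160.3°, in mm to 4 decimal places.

seg 1 [0°–129.9°] dwell: s stays 0.0000
seg 2 [129.9°–217.8°] cycloidal, h=25: θ=160.3° here. β=30.4, B=87.9. 25·(0.3458 − sin(2π·0.3458)/(2π)) = 5.3673 → s = 5.3673

5.3673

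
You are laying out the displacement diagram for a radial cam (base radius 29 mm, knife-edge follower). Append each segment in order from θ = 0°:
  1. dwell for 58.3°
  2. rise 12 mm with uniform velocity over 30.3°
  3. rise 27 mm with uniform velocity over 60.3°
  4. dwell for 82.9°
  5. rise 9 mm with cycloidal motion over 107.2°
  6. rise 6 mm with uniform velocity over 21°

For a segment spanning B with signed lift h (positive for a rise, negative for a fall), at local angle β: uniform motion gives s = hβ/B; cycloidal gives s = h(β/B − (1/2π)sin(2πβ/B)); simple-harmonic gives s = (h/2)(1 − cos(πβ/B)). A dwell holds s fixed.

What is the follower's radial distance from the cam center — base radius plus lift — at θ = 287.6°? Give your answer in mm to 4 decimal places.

seg 1 [0°–58.3°] dwell: s stays 0.0000
seg 2 [58.3°–88.6°] uniform, h=12: full span → s += 12 → s = 12.0000
seg 3 [88.6°–148.9°] uniform, h=27: full span → s += 27 → s = 39.0000
seg 4 [148.9°–231.8°] dwell: s stays 39.0000
seg 5 [231.8°–339°] cycloidal, h=9: θ=287.6° here. β=55.8, B=107.2. 9·(0.5205 − sin(2π·0.5205)/(2π)) = 4.8689 → s = 43.8689
radial distance = base radius + s = 29 + 43.8689 = 72.8689

72.8689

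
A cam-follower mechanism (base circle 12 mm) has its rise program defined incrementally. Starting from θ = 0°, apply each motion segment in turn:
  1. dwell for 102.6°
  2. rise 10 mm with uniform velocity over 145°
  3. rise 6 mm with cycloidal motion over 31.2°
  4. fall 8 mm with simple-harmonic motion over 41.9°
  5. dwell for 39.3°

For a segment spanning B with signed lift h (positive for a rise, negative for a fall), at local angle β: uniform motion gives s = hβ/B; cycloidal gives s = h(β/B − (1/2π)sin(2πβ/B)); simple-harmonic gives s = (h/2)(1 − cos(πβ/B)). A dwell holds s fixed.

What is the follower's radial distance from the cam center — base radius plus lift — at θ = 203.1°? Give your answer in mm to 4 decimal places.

seg 1 [0°–102.6°] dwell: s stays 0.0000
seg 2 [102.6°–247.6°] uniform, h=10: θ=203.1° here. β=100.5, B=145. 10·100.5/145 = 6.9310 → s = 6.9310
radial distance = base radius + s = 12 + 6.9310 = 18.9310

18.9310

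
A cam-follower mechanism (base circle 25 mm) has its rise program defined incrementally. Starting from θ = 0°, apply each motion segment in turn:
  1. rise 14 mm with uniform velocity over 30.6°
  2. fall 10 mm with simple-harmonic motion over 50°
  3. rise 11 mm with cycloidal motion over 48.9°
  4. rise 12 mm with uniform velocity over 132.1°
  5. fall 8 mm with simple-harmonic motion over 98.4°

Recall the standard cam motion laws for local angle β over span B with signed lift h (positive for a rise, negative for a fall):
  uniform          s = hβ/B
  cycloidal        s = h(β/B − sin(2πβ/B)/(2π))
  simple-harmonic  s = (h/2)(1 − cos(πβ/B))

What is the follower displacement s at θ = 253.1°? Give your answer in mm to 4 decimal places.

seg 1 [0°–30.6°] uniform, h=14: full span → s += 14 → s = 14.0000
seg 2 [30.6°–80.6°] simple-harmonic, h=-10: full span → s += -10 → s = 4.0000
seg 3 [80.6°–129.5°] cycloidal, h=11: full span → s += 11 → s = 15.0000
seg 4 [129.5°–261.6°] uniform, h=12: θ=253.1° here. β=123.6, B=132.1. 12·123.6/132.1 = 11.2279 → s = 26.2279

26.2279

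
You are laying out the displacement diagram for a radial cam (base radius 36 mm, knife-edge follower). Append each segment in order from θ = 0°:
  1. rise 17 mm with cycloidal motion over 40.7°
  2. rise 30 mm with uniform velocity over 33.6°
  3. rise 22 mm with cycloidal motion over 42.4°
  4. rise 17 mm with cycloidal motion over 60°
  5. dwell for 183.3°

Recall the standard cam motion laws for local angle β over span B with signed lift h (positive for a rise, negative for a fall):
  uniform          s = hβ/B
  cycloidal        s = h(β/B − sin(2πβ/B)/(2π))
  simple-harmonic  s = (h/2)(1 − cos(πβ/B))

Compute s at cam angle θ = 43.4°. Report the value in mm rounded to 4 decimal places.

seg 1 [0°–40.7°] cycloidal, h=17: full span → s += 17 → s = 17.0000
seg 2 [40.7°–74.3°] uniform, h=30: θ=43.4° here. β=2.7, B=33.6. 30·2.7/33.6 = 2.4107 → s = 19.4107

19.4107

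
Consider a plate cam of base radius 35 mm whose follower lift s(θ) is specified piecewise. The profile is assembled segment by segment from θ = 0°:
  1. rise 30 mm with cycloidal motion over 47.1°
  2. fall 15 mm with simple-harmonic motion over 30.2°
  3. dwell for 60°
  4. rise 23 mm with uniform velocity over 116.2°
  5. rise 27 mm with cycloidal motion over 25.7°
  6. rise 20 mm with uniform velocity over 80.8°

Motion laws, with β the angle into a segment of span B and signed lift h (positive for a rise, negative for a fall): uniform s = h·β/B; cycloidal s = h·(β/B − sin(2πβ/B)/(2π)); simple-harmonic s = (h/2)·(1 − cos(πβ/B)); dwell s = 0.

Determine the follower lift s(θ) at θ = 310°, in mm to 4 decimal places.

seg 1 [0°–47.1°] cycloidal, h=30: full span → s += 30 → s = 30.0000
seg 2 [47.1°–77.3°] simple-harmonic, h=-15: full span → s += -15 → s = 15.0000
seg 3 [77.3°–137.3°] dwell: s stays 15.0000
seg 4 [137.3°–253.5°] uniform, h=23: full span → s += 23 → s = 38.0000
seg 5 [253.5°–279.2°] cycloidal, h=27: full span → s += 27 → s = 65.0000
seg 6 [279.2°–360°] uniform, h=20: θ=310° here. β=30.8, B=80.8. 20·30.8/80.8 = 7.6238 → s = 72.6238

72.6238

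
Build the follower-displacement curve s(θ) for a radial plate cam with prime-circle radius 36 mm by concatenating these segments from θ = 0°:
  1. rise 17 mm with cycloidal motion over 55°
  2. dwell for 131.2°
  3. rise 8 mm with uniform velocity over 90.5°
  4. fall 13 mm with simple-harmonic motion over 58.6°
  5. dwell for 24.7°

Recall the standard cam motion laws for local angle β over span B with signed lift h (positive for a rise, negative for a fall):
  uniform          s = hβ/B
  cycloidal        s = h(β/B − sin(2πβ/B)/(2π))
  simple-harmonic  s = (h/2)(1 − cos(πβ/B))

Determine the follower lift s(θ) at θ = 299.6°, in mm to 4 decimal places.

seg 1 [0°–55°] cycloidal, h=17: full span → s += 17 → s = 17.0000
seg 2 [55°–186.2°] dwell: s stays 17.0000
seg 3 [186.2°–276.7°] uniform, h=8: full span → s += 8 → s = 25.0000
seg 4 [276.7°–335.3°] simple-harmonic, h=-13: θ=299.6° here. β=22.9, B=58.6. -13/2·(1 − cos(π·0.3908)) = -4.3133 → s = 20.6867

20.6867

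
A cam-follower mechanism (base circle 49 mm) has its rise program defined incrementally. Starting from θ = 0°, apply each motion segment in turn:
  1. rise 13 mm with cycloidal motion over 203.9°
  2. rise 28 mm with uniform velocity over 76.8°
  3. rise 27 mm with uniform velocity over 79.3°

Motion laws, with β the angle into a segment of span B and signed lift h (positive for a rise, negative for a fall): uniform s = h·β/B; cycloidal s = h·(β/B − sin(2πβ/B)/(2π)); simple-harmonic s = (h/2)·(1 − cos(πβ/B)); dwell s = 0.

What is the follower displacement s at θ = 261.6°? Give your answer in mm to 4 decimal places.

seg 1 [0°–203.9°] cycloidal, h=13: full span → s += 13 → s = 13.0000
seg 2 [203.9°–280.7°] uniform, h=28: θ=261.6° here. β=57.7, B=76.8. 28·57.7/76.8 = 21.0365 → s = 34.0365

34.0365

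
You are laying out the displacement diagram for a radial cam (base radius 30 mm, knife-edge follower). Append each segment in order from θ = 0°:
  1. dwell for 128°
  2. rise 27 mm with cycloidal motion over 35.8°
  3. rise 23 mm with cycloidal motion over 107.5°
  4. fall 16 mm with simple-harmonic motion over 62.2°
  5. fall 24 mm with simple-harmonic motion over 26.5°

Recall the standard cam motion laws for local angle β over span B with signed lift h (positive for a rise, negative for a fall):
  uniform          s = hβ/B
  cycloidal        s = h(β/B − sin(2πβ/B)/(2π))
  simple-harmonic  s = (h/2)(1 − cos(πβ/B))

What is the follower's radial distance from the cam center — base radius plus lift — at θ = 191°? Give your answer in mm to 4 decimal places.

seg 1 [0°–128°] dwell: s stays 0.0000
seg 2 [128°–163.8°] cycloidal, h=27: full span → s += 27 → s = 27.0000
seg 3 [163.8°–271.3°] cycloidal, h=23: θ=191° here. β=27.2, B=107.5. 23·(0.2530 − sin(2π·0.2530)/(2π)) = 2.1596 → s = 29.1596
radial distance = base radius + s = 30 + 29.1596 = 59.1596

59.1596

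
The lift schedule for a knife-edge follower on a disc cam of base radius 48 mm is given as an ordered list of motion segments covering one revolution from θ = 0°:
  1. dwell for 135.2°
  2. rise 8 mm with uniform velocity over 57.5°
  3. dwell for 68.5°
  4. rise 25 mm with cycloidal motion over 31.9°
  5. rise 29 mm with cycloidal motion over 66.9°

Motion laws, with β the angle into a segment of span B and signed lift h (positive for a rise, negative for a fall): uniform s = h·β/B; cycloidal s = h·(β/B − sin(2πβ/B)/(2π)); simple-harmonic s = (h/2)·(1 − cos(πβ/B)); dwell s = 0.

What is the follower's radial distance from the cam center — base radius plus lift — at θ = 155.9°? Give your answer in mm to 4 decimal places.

seg 1 [0°–135.2°] dwell: s stays 0.0000
seg 2 [135.2°–192.7°] uniform, h=8: θ=155.9° here. β=20.7, B=57.5. 8·20.7/57.5 = 2.8800 → s = 2.8800
radial distance = base radius + s = 48 + 2.8800 = 50.8800

50.8800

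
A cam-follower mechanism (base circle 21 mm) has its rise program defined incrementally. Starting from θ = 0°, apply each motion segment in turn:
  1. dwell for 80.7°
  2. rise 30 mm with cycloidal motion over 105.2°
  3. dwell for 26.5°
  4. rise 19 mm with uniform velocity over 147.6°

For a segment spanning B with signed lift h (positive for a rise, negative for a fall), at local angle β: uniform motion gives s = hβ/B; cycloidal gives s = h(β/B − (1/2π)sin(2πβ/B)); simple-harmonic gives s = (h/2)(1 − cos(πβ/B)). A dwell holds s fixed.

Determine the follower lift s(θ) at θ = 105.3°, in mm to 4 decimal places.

seg 1 [0°–80.7°] dwell: s stays 0.0000
seg 2 [80.7°–185.9°] cycloidal, h=30: θ=105.3° here. β=24.6, B=105.2. 30·(0.2338 − sin(2π·0.2338)/(2π)) = 2.2652 → s = 2.2652

2.2652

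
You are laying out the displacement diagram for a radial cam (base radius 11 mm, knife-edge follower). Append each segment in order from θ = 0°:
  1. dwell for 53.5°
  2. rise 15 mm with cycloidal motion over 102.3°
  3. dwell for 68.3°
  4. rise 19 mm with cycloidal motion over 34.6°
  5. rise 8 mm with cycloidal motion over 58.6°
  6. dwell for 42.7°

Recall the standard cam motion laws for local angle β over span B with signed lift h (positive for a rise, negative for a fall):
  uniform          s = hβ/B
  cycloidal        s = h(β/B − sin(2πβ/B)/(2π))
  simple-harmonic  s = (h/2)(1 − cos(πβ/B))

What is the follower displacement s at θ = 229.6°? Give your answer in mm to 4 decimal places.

seg 1 [0°–53.5°] dwell: s stays 0.0000
seg 2 [53.5°–155.8°] cycloidal, h=15: full span → s += 15 → s = 15.0000
seg 3 [155.8°–224.1°] dwell: s stays 15.0000
seg 4 [224.1°–258.7°] cycloidal, h=19: θ=229.6° here. β=5.5, B=34.6. 19·(0.1590 − sin(2π·0.1590)/(2π)) = 0.4777 → s = 15.4777

15.4777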